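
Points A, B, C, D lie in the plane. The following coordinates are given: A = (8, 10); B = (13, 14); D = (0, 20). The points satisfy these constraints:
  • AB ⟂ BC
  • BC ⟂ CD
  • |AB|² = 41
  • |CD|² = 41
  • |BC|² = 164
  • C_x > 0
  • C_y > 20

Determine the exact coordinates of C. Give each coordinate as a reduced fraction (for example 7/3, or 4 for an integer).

1. C_x = 5  [[AB ⟂ BC ⇒ 5x+4y-121=0] ∩ [|C−(0, 20)|²=41]]
2. C_y = 24  [[AB ⟂ BC ⇒ 5x+4y-121=0] ∩ [|C−(0, 20)|²=41]]
   so C = (5, 24)

C = (5, 24)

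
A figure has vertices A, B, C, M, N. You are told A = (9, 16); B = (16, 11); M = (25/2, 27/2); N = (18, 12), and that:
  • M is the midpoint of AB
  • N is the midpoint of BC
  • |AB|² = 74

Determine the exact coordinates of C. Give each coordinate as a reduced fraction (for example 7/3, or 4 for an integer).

C = (20, 13)

1. C_x = 20  [C = 2·N−B = 2·(18, 12)−(16, 11)]
2. C_y = 13  [C = 2·N−B = 2·(18, 12)−(16, 11)]
   so C = (20, 13)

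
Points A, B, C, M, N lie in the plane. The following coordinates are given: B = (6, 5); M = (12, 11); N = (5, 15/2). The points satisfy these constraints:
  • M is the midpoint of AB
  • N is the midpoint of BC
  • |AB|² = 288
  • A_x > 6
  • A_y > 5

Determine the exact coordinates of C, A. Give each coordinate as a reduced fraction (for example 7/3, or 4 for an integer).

1. A_x = 18  [A = 2·M−B = 2·(12, 11)−(6, 5)]
2. A_y = 17  [A = 2·M−B = 2·(12, 11)−(6, 5)]
   so A = (18, 17)
3. C_x = 4  [C = 2·N−B = 2·(5, 15/2)−(6, 5)]
4. C_y = 10  [C = 2·N−B = 2·(5, 15/2)−(6, 5)]
   so C = (4, 10)

C = (4, 10)
A = (18, 17)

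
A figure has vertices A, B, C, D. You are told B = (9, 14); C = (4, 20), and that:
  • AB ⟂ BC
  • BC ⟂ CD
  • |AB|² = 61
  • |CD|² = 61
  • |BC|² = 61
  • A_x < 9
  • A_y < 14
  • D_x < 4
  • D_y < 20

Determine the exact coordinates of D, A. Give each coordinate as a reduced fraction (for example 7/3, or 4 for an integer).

1. D_x = -2  [[BC ⟂ CD ⇒ -5x+6y-100=0] ∩ [|D−(4, 20)|²=61]]
2. D_y = 15  [[BC ⟂ CD ⇒ -5x+6y-100=0] ∩ [|D−(4, 20)|²=61]]
   so D = (-2, 15)
3. A_x = 3  [[AB ⟂ BC ⇒ 5x-6y+39=0] ∩ [|A−(9, 14)|²=61]]
4. A_y = 9  [[AB ⟂ BC ⇒ 5x-6y+39=0] ∩ [|A−(9, 14)|²=61]]
   so A = (3, 9)

D = (-2, 15)
A = (3, 9)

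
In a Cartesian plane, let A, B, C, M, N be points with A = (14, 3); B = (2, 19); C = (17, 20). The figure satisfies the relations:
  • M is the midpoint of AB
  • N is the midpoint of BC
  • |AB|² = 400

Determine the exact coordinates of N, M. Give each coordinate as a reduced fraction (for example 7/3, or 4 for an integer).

N = (19/2, 39/2)
M = (8, 11)

1. M_x = 8  [2·M = A+B = (14, 3)+(2, 19)]
2. M_y = 11  [2·M = A+B = (14, 3)+(2, 19)]
   so M = (8, 11)
3. N_x = 19/2  [2·N = B+C = (2, 19)+(17, 20)]
4. N_y = 39/2  [2·N = B+C = (2, 19)+(17, 20)]
   so N = (19/2, 39/2)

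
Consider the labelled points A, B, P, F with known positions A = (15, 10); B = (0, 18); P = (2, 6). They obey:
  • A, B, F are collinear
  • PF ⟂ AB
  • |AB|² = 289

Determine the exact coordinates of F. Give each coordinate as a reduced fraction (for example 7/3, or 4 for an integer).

1. F_x = 1890/289  [[A, B, F are collinear ⇒ -8x-15y+270=0] ∩ [PF ⟂ AB ⇒ -15x+8y-18=0]]
2. F_y = 4194/289  [[A, B, F are collinear ⇒ -8x-15y+270=0] ∩ [PF ⟂ AB ⇒ -15x+8y-18=0]]
   so F = (1890/289, 4194/289)

F = (1890/289, 4194/289)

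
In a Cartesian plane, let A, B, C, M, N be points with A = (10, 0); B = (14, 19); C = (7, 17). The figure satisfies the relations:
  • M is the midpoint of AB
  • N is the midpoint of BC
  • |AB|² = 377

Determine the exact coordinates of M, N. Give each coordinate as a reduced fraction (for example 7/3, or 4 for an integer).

M = (12, 19/2)
N = (21/2, 18)

1. M_x = 12  [2·M = A+B = (10, 0)+(14, 19)]
2. M_y = 19/2  [2·M = A+B = (10, 0)+(14, 19)]
   so M = (12, 19/2)
3. N_x = 21/2  [2·N = B+C = (14, 19)+(7, 17)]
4. N_y = 18  [2·N = B+C = (14, 19)+(7, 17)]
   so N = (21/2, 18)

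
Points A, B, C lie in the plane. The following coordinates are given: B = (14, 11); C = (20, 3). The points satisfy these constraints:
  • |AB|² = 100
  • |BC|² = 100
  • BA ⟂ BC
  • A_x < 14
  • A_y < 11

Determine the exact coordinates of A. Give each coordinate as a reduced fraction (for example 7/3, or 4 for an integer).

1. A_x = 6  [[BA ⟂ BC ⇒ 6x-8y+4=0] ∩ [|A−(14, 11)|²=100]]
2. A_y = 5  [[BA ⟂ BC ⇒ 6x-8y+4=0] ∩ [|A−(14, 11)|²=100]]
   so A = (6, 5)

A = (6, 5)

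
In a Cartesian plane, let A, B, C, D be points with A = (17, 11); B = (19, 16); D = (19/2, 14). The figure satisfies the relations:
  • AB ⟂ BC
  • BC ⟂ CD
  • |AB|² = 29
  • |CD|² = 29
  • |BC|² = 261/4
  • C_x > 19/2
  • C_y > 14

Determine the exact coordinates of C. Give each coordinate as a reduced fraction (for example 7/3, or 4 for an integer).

C = (23/2, 19)

1. C_x = 23/2  [[AB ⟂ BC ⇒ 2x+5y-118=0] ∩ [|C−(19/2, 14)|²=29]]
2. C_y = 19  [[AB ⟂ BC ⇒ 2x+5y-118=0] ∩ [|C−(19/2, 14)|²=29]]
   so C = (23/2, 19)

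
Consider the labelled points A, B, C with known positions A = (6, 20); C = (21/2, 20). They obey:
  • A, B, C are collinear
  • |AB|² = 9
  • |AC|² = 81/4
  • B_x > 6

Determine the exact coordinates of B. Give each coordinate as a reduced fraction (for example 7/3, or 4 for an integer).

1. B_x = 9  [[A, B, C are collinear ⇒ -9/2y+90=0] ∩ [|B−(6, 20)|²=9]]
2. B_y = 20  [[A, B, C are collinear ⇒ -9/2y+90=0] ∩ [|B−(6, 20)|²=9]]
   so B = (9, 20)

B = (9, 20)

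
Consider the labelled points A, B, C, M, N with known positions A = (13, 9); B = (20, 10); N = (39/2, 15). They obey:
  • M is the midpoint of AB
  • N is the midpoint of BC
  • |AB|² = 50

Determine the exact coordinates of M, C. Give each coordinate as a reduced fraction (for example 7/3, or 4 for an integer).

M = (33/2, 19/2)
C = (19, 20)

1. M_x = 33/2  [2·M = A+B = (13, 9)+(20, 10)]
2. M_y = 19/2  [2·M = A+B = (13, 9)+(20, 10)]
   so M = (33/2, 19/2)
3. C_x = 19  [C = 2·N−B = 2·(39/2, 15)−(20, 10)]
4. C_y = 20  [C = 2·N−B = 2·(39/2, 15)−(20, 10)]
   so C = (19, 20)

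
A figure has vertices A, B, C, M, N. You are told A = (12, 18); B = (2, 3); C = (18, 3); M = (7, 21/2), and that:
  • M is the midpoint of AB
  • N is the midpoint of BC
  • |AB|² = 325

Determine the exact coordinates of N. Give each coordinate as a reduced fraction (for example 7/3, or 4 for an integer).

1. N_x = 10  [2·N = B+C = (2, 3)+(18, 3)]
2. N_y = 3  [2·N = B+C = (2, 3)+(18, 3)]
   so N = (10, 3)

N = (10, 3)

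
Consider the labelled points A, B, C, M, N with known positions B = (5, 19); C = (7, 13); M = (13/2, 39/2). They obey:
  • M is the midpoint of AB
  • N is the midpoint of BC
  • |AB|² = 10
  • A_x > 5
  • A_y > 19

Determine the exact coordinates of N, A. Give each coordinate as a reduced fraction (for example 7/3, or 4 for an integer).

N = (6, 16)
A = (8, 20)

1. A_x = 8  [A = 2·M−B = 2·(13/2, 39/2)−(5, 19)]
2. A_y = 20  [A = 2·M−B = 2·(13/2, 39/2)−(5, 19)]
   so A = (8, 20)
3. N_x = 6  [2·N = B+C = (5, 19)+(7, 13)]
4. N_y = 16  [2·N = B+C = (5, 19)+(7, 13)]
   so N = (6, 16)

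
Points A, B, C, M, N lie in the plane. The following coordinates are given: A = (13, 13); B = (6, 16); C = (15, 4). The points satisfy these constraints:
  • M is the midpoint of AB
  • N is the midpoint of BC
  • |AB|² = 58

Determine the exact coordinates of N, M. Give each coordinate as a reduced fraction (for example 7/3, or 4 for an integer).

1. M_x = 19/2  [2·M = A+B = (13, 13)+(6, 16)]
2. M_y = 29/2  [2·M = A+B = (13, 13)+(6, 16)]
   so M = (19/2, 29/2)
3. N_x = 21/2  [2·N = B+C = (6, 16)+(15, 4)]
4. N_y = 10  [2·N = B+C = (6, 16)+(15, 4)]
   so N = (21/2, 10)

N = (21/2, 10)
M = (19/2, 29/2)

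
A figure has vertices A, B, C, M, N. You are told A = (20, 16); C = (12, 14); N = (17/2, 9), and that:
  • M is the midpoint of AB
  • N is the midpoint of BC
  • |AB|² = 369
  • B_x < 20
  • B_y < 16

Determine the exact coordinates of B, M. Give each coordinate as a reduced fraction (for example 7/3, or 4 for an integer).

B = (5, 4)
M = (25/2, 10)

1. B_x = 5  [B = 2·N−C = 2·(17/2, 9)−(12, 14)]
2. B_y = 4  [B = 2·N−C = 2·(17/2, 9)−(12, 14)]
   so B = (5, 4)
3. M_x = 25/2  [2·M = A+B = (20, 16)+(5, 4)]
4. M_y = 10  [2·M = A+B = (20, 16)+(5, 4)]
   so M = (25/2, 10)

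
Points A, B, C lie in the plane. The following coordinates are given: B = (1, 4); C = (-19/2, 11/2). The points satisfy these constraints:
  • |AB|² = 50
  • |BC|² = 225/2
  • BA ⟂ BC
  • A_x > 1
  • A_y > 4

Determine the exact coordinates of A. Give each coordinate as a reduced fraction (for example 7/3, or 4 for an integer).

1. A_x = 2  [[BA ⟂ BC ⇒ -21/2x+3/2y+9/2=0] ∩ [|A−(1, 4)|²=50]]
2. A_y = 11  [[BA ⟂ BC ⇒ -21/2x+3/2y+9/2=0] ∩ [|A−(1, 4)|²=50]]
   so A = (2, 11)

A = (2, 11)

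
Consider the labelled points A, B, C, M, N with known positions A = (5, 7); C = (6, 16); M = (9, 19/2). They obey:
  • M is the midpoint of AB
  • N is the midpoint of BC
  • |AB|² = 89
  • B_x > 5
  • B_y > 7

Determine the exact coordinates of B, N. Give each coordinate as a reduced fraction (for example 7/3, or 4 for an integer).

B = (13, 12)
N = (19/2, 14)

1. B_x = 13  [B = 2·M−A = 2·(9, 19/2)−(5, 7)]
2. B_y = 12  [B = 2·M−A = 2·(9, 19/2)−(5, 7)]
   so B = (13, 12)
3. N_x = 19/2  [2·N = B+C = (13, 12)+(6, 16)]
4. N_y = 14  [2·N = B+C = (13, 12)+(6, 16)]
   so N = (19/2, 14)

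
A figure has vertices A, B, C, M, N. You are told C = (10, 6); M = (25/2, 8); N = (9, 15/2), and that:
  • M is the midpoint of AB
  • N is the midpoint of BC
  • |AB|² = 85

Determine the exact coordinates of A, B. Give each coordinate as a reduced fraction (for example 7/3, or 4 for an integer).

A = (17, 7)
B = (8, 9)

1. B_x = 8  [B = 2·N−C = 2·(9, 15/2)−(10, 6)]
2. B_y = 9  [B = 2·N−C = 2·(9, 15/2)−(10, 6)]
   so B = (8, 9)
3. A_x = 17  [A = 2·M−B = 2·(25/2, 8)−(8, 9)]
4. A_y = 7  [A = 2·M−B = 2·(25/2, 8)−(8, 9)]
   so A = (17, 7)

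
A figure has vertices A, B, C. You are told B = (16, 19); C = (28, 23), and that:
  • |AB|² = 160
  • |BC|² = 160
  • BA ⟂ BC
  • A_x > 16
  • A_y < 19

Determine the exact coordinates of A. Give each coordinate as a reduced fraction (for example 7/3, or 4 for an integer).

A = (20, 7)

1. A_x = 20  [[BA ⟂ BC ⇒ 12x+4y-268=0] ∩ [|A−(16, 19)|²=160]]
2. A_y = 7  [[BA ⟂ BC ⇒ 12x+4y-268=0] ∩ [|A−(16, 19)|²=160]]
   so A = (20, 7)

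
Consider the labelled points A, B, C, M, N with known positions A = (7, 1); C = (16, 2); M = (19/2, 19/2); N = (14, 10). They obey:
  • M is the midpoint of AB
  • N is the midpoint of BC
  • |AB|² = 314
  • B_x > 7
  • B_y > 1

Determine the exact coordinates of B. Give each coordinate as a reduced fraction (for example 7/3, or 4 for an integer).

B = (12, 18)

1. B_x = 12  [B = 2·M−A = 2·(19/2, 19/2)−(7, 1)]
2. B_y = 18  [B = 2·M−A = 2·(19/2, 19/2)−(7, 1)]
   so B = (12, 18)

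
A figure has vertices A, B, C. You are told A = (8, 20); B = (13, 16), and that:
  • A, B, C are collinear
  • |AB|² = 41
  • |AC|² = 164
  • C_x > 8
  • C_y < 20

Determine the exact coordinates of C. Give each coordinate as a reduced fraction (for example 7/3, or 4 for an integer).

C = (18, 12)

1. C_x = 18  [[A, B, C are collinear ⇒ 4x+5y-132=0] ∩ [|C−(8, 20)|²=164]]
2. C_y = 12  [[A, B, C are collinear ⇒ 4x+5y-132=0] ∩ [|C−(8, 20)|²=164]]
   so C = (18, 12)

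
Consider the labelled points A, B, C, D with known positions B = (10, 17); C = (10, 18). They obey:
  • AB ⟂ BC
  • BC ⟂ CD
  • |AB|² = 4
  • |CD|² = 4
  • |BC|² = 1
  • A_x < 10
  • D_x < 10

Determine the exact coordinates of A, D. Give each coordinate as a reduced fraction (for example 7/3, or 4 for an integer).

A = (8, 17)
D = (8, 18)

1. A_x = 8  [[AB ⟂ BC ⇒ -1y+17=0] ∩ [|A−(10, 17)|²=4]]
2. A_y = 17  [[AB ⟂ BC ⇒ -1y+17=0] ∩ [|A−(10, 17)|²=4]]
   so A = (8, 17)
3. D_x = 8  [[BC ⟂ CD ⇒ 1y-18=0] ∩ [|D−(10, 18)|²=4]]
4. D_y = 18  [[BC ⟂ CD ⇒ 1y-18=0] ∩ [|D−(10, 18)|²=4]]
   so D = (8, 18)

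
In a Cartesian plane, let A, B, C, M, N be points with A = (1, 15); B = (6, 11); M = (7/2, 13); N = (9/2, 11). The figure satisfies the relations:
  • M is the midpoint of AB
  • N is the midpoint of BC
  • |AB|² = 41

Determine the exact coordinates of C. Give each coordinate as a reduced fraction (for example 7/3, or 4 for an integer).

1. C_x = 3  [C = 2·N−B = 2·(9/2, 11)−(6, 11)]
2. C_y = 11  [C = 2·N−B = 2·(9/2, 11)−(6, 11)]
   so C = (3, 11)

C = (3, 11)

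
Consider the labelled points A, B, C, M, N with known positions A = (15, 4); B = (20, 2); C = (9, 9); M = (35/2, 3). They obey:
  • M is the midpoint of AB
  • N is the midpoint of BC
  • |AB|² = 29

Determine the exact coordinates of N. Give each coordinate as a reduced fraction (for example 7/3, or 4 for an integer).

N = (29/2, 11/2)

1. N_x = 29/2  [2·N = B+C = (20, 2)+(9, 9)]
2. N_y = 11/2  [2·N = B+C = (20, 2)+(9, 9)]
   so N = (29/2, 11/2)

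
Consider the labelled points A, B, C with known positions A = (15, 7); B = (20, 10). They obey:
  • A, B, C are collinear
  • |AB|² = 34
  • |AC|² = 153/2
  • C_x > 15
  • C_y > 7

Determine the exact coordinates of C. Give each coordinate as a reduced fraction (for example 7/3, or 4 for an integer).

1. C_x = 45/2  [[A, B, C are collinear ⇒ -3x+5y+10=0] ∩ [|C−(15, 7)|²=153/2]]
2. C_y = 23/2  [[A, B, C are collinear ⇒ -3x+5y+10=0] ∩ [|C−(15, 7)|²=153/2]]
   so C = (45/2, 23/2)

C = (45/2, 23/2)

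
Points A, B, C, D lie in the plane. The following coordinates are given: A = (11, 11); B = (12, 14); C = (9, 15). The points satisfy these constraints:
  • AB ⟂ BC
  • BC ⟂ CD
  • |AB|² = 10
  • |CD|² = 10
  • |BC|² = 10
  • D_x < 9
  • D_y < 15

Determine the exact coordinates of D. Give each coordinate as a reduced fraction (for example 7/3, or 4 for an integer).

1. D_x = 8  [[BC ⟂ CD ⇒ -3x+1y+12=0] ∩ [|D−(9, 15)|²=10]]
2. D_y = 12  [[BC ⟂ CD ⇒ -3x+1y+12=0] ∩ [|D−(9, 15)|²=10]]
   so D = (8, 12)

D = (8, 12)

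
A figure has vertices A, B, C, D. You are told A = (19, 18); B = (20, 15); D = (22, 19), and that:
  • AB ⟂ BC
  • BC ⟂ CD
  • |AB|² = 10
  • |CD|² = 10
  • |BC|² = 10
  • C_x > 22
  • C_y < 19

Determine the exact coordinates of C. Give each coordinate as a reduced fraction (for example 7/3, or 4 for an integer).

C = (23, 16)

1. C_x = 23  [[AB ⟂ BC ⇒ 1x-3y+25=0] ∩ [|C−(22, 19)|²=10]]
2. C_y = 16  [[AB ⟂ BC ⇒ 1x-3y+25=0] ∩ [|C−(22, 19)|²=10]]
   so C = (23, 16)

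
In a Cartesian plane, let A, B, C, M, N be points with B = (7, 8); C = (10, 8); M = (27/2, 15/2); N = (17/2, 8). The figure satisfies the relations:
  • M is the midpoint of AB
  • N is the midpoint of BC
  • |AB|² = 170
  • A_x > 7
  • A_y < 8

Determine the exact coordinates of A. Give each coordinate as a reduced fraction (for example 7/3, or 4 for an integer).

A = (20, 7)

1. A_x = 20  [A = 2·M−B = 2·(27/2, 15/2)−(7, 8)]
2. A_y = 7  [A = 2·M−B = 2·(27/2, 15/2)−(7, 8)]
   so A = (20, 7)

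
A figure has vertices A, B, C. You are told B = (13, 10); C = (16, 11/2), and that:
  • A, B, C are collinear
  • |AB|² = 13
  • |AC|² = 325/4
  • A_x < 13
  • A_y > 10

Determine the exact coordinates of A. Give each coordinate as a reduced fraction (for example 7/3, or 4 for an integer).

A = (11, 13)

1. A_x = 11  [[A, B, C are collinear ⇒ 9/2x+3y-177/2=0] ∩ [|A−(13, 10)|²=13]]
2. A_y = 13  [[A, B, C are collinear ⇒ 9/2x+3y-177/2=0] ∩ [|A−(13, 10)|²=13]]
   so A = (11, 13)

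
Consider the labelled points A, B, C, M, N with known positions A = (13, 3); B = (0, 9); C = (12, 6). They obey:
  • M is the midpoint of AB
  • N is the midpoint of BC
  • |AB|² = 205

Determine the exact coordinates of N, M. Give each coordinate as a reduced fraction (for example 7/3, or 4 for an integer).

1. M_x = 13/2  [2·M = A+B = (13, 3)+(0, 9)]
2. M_y = 6  [2·M = A+B = (13, 3)+(0, 9)]
   so M = (13/2, 6)
3. N_x = 6  [2·N = B+C = (0, 9)+(12, 6)]
4. N_y = 15/2  [2·N = B+C = (0, 9)+(12, 6)]
   so N = (6, 15/2)

N = (6, 15/2)
M = (13/2, 6)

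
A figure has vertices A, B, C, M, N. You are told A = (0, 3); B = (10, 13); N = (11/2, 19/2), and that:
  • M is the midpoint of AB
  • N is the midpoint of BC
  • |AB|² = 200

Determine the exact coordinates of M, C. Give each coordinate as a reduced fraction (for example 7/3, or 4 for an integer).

1. M_x = 5  [2·M = A+B = (0, 3)+(10, 13)]
2. M_y = 8  [2·M = A+B = (0, 3)+(10, 13)]
   so M = (5, 8)
3. C_x = 1  [C = 2·N−B = 2·(11/2, 19/2)−(10, 13)]
4. C_y = 6  [C = 2·N−B = 2·(11/2, 19/2)−(10, 13)]
   so C = (1, 6)

M = (5, 8)
C = (1, 6)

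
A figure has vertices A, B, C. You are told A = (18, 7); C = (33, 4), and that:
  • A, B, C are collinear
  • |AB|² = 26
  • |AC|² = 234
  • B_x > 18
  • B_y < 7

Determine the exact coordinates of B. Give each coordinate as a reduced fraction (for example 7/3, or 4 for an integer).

B = (23, 6)

1. B_x = 23  [[A, B, C are collinear ⇒ -3x-15y+159=0] ∩ [|B−(18, 7)|²=26]]
2. B_y = 6  [[A, B, C are collinear ⇒ -3x-15y+159=0] ∩ [|B−(18, 7)|²=26]]
   so B = (23, 6)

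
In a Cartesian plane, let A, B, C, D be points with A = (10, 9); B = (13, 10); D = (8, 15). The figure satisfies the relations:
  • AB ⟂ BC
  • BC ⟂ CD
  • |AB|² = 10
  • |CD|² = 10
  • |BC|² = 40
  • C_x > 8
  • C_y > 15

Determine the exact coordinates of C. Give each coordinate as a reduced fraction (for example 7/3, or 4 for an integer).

1. C_x = 11  [[AB ⟂ BC ⇒ 3x+1y-49=0] ∩ [|C−(8, 15)|²=10]]
2. C_y = 16  [[AB ⟂ BC ⇒ 3x+1y-49=0] ∩ [|C−(8, 15)|²=10]]
   so C = (11, 16)

C = (11, 16)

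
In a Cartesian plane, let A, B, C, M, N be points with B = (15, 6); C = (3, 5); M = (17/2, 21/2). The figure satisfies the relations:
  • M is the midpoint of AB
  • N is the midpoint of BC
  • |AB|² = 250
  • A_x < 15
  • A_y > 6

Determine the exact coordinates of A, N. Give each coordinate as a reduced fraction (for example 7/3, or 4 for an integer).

1. A_x = 2  [A = 2·M−B = 2·(17/2, 21/2)−(15, 6)]
2. A_y = 15  [A = 2·M−B = 2·(17/2, 21/2)−(15, 6)]
   so A = (2, 15)
3. N_x = 9  [2·N = B+C = (15, 6)+(3, 5)]
4. N_y = 11/2  [2·N = B+C = (15, 6)+(3, 5)]
   so N = (9, 11/2)

A = (2, 15)
N = (9, 11/2)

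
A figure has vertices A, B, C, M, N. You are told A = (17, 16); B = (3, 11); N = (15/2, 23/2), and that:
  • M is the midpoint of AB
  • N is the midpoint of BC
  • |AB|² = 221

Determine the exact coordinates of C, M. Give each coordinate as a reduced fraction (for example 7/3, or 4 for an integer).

1. M_x = 10  [2·M = A+B = (17, 16)+(3, 11)]
2. M_y = 27/2  [2·M = A+B = (17, 16)+(3, 11)]
   so M = (10, 27/2)
3. C_x = 12  [C = 2·N−B = 2·(15/2, 23/2)−(3, 11)]
4. C_y = 12  [C = 2·N−B = 2·(15/2, 23/2)−(3, 11)]
   so C = (12, 12)

C = (12, 12)
M = (10, 27/2)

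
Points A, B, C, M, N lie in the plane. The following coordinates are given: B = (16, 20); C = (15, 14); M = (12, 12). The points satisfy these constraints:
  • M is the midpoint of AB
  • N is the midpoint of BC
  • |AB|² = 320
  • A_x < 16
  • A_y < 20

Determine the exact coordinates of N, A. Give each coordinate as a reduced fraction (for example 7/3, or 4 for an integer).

1. A_x = 8  [A = 2·M−B = 2·(12, 12)−(16, 20)]
2. A_y = 4  [A = 2·M−B = 2·(12, 12)−(16, 20)]
   so A = (8, 4)
3. N_x = 31/2  [2·N = B+C = (16, 20)+(15, 14)]
4. N_y = 17  [2·N = B+C = (16, 20)+(15, 14)]
   so N = (31/2, 17)

N = (31/2, 17)
A = (8, 4)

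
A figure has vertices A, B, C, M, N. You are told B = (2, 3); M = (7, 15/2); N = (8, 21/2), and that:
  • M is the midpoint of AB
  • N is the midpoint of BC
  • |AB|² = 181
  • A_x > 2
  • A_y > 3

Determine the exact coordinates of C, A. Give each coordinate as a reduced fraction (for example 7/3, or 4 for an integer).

1. A_x = 12  [A = 2·M−B = 2·(7, 15/2)−(2, 3)]
2. A_y = 12  [A = 2·M−B = 2·(7, 15/2)−(2, 3)]
   so A = (12, 12)
3. C_x = 14  [C = 2·N−B = 2·(8, 21/2)−(2, 3)]
4. C_y = 18  [C = 2·N−B = 2·(8, 21/2)−(2, 3)]
   so C = (14, 18)

C = (14, 18)
A = (12, 12)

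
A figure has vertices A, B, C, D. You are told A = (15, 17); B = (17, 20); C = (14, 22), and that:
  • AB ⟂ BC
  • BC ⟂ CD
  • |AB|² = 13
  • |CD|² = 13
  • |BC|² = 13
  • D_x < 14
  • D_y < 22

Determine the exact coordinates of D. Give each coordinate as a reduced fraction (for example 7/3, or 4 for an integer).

1. D_x = 12  [[BC ⟂ CD ⇒ -3x+2y-2=0] ∩ [|D−(14, 22)|²=13]]
2. D_y = 19  [[BC ⟂ CD ⇒ -3x+2y-2=0] ∩ [|D−(14, 22)|²=13]]
   so D = (12, 19)

D = (12, 19)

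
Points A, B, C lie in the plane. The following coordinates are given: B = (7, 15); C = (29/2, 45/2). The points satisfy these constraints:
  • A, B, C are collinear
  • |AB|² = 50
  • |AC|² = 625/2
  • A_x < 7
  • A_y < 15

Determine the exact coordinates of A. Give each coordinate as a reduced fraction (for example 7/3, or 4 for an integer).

A = (2, 10)

1. A_x = 2  [[A, B, C are collinear ⇒ -15/2x+15/2y-60=0] ∩ [|A−(7, 15)|²=50]]
2. A_y = 10  [[A, B, C are collinear ⇒ -15/2x+15/2y-60=0] ∩ [|A−(7, 15)|²=50]]
   so A = (2, 10)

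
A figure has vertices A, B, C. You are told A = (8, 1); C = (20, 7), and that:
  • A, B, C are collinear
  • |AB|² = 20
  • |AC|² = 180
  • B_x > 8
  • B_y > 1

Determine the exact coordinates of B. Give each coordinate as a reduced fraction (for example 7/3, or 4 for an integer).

1. B_x = 12  [[A, B, C are collinear ⇒ 6x-12y-36=0] ∩ [|B−(8, 1)|²=20]]
2. B_y = 3  [[A, B, C are collinear ⇒ 6x-12y-36=0] ∩ [|B−(8, 1)|²=20]]
   so B = (12, 3)

B = (12, 3)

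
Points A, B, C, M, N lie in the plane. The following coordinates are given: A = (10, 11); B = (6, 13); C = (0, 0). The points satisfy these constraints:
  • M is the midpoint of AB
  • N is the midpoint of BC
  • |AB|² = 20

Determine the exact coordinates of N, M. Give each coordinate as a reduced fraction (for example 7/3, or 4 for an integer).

1. M_x = 8  [2·M = A+B = (10, 11)+(6, 13)]
2. M_y = 12  [2·M = A+B = (10, 11)+(6, 13)]
   so M = (8, 12)
3. N_x = 3  [2·N = B+C = (6, 13)+(0, 0)]
4. N_y = 13/2  [2·N = B+C = (6, 13)+(0, 0)]
   so N = (3, 13/2)

N = (3, 13/2)
M = (8, 12)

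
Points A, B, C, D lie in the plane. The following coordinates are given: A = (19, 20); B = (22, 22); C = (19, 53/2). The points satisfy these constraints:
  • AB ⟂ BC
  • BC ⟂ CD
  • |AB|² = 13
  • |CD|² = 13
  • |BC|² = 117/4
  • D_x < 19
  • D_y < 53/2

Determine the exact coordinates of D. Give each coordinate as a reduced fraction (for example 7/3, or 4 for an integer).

D = (16, 49/2)

1. D_x = 16  [[BC ⟂ CD ⇒ -3x+9/2y-249/4=0] ∩ [|D−(19, 53/2)|²=13]]
2. D_y = 49/2  [[BC ⟂ CD ⇒ -3x+9/2y-249/4=0] ∩ [|D−(19, 53/2)|²=13]]
   so D = (16, 49/2)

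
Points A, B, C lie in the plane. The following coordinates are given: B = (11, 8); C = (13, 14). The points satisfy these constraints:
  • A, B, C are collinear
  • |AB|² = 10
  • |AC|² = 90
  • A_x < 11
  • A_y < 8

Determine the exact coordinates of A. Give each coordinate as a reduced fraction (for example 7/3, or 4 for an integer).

1. A_x = 10  [[A, B, C are collinear ⇒ -6x+2y+50=0] ∩ [|A−(11, 8)|²=10]]
2. A_y = 5  [[A, B, C are collinear ⇒ -6x+2y+50=0] ∩ [|A−(11, 8)|²=10]]
   so A = (10, 5)

A = (10, 5)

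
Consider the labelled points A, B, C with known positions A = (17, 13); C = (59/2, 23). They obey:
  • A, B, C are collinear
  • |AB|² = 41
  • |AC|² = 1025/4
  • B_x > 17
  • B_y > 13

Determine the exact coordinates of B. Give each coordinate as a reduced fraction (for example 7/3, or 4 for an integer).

B = (22, 17)

1. B_x = 22  [[A, B, C are collinear ⇒ 10x-25/2y-15/2=0] ∩ [|B−(17, 13)|²=41]]
2. B_y = 17  [[A, B, C are collinear ⇒ 10x-25/2y-15/2=0] ∩ [|B−(17, 13)|²=41]]
   so B = (22, 17)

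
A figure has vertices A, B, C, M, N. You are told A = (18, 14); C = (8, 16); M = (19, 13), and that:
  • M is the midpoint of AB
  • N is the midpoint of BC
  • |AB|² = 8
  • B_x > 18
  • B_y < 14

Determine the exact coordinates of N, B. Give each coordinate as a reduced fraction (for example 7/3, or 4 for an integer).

1. B_x = 20  [B = 2·M−A = 2·(19, 13)−(18, 14)]
2. B_y = 12  [B = 2·M−A = 2·(19, 13)−(18, 14)]
   so B = (20, 12)
3. N_x = 14  [2·N = B+C = (20, 12)+(8, 16)]
4. N_y = 14  [2·N = B+C = (20, 12)+(8, 16)]
   so N = (14, 14)

N = (14, 14)
B = (20, 12)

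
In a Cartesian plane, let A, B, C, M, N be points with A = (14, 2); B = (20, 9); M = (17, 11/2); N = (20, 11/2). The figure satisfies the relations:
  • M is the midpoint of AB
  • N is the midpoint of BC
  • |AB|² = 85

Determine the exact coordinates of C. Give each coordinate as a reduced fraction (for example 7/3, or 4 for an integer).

1. C_x = 20  [C = 2·N−B = 2·(20, 11/2)−(20, 9)]
2. C_y = 2  [C = 2·N−B = 2·(20, 11/2)−(20, 9)]
   so C = (20, 2)

C = (20, 2)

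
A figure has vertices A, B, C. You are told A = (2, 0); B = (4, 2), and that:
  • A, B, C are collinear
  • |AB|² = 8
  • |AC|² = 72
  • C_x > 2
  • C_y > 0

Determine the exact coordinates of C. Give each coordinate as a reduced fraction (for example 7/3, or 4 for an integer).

1. C_x = 8  [[A, B, C are collinear ⇒ -2x+2y+4=0] ∩ [|C−(2, 0)|²=72]]
2. C_y = 6  [[A, B, C are collinear ⇒ -2x+2y+4=0] ∩ [|C−(2, 0)|²=72]]
   so C = (8, 6)

C = (8, 6)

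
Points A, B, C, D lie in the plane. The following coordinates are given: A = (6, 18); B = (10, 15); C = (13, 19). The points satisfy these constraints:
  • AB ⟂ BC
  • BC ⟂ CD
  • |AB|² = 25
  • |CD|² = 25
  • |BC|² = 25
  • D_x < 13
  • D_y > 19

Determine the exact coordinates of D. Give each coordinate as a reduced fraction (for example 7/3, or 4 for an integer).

D = (9, 22)

1. D_x = 9  [[BC ⟂ CD ⇒ 3x+4y-115=0] ∩ [|D−(13, 19)|²=25]]
2. D_y = 22  [[BC ⟂ CD ⇒ 3x+4y-115=0] ∩ [|D−(13, 19)|²=25]]
   so D = (9, 22)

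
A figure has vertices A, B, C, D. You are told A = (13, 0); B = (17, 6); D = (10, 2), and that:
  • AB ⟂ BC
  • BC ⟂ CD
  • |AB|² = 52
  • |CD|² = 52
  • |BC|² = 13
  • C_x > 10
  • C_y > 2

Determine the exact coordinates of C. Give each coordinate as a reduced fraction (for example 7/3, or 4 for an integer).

C = (14, 8)

1. C_x = 14  [[AB ⟂ BC ⇒ 4x+6y-104=0] ∩ [|C−(10, 2)|²=52]]
2. C_y = 8  [[AB ⟂ BC ⇒ 4x+6y-104=0] ∩ [|C−(10, 2)|²=52]]
   so C = (14, 8)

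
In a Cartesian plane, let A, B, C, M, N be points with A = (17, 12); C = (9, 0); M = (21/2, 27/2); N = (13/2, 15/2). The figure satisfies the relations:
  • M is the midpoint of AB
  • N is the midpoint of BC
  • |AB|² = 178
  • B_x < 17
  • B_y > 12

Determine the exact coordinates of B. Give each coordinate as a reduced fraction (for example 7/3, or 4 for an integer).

B = (4, 15)

1. B_x = 4  [B = 2·M−A = 2·(21/2, 27/2)−(17, 12)]
2. B_y = 15  [B = 2·M−A = 2·(21/2, 27/2)−(17, 12)]
   so B = (4, 15)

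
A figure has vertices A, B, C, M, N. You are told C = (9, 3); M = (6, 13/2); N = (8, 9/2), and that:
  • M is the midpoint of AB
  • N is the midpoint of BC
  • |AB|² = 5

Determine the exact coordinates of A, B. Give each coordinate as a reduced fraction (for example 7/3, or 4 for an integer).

A = (5, 7)
B = (7, 6)

1. B_x = 7  [B = 2·N−C = 2·(8, 9/2)−(9, 3)]
2. B_y = 6  [B = 2·N−C = 2·(8, 9/2)−(9, 3)]
   so B = (7, 6)
3. A_x = 5  [A = 2·M−B = 2·(6, 13/2)−(7, 6)]
4. A_y = 7  [A = 2·M−B = 2·(6, 13/2)−(7, 6)]
   so A = (5, 7)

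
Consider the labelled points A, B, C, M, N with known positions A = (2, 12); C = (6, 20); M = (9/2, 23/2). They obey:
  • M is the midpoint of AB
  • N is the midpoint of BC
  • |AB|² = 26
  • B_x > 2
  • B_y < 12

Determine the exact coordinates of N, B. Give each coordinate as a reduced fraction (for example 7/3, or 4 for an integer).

N = (13/2, 31/2)
B = (7, 11)

1. B_x = 7  [B = 2·M−A = 2·(9/2, 23/2)−(2, 12)]
2. B_y = 11  [B = 2·M−A = 2·(9/2, 23/2)−(2, 12)]
   so B = (7, 11)
3. N_x = 13/2  [2·N = B+C = (7, 11)+(6, 20)]
4. N_y = 31/2  [2·N = B+C = (7, 11)+(6, 20)]
   so N = (13/2, 31/2)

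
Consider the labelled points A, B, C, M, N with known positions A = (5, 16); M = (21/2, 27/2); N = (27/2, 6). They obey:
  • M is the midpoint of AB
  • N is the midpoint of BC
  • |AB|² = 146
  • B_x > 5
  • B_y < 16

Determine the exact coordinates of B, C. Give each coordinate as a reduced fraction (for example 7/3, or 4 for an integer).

B = (16, 11)
C = (11, 1)

1. B_x = 16  [B = 2·M−A = 2·(21/2, 27/2)−(5, 16)]
2. B_y = 11  [B = 2·M−A = 2·(21/2, 27/2)−(5, 16)]
   so B = (16, 11)
3. C_x = 11  [C = 2·N−B = 2·(27/2, 6)−(16, 11)]
4. C_y = 1  [C = 2·N−B = 2·(27/2, 6)−(16, 11)]
   so C = (11, 1)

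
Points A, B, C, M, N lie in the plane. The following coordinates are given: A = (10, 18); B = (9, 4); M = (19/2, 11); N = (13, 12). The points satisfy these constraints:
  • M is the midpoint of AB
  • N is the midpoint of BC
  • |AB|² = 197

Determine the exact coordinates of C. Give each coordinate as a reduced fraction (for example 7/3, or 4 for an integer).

1. C_x = 17  [C = 2·N−B = 2·(13, 12)−(9, 4)]
2. C_y = 20  [C = 2·N−B = 2·(13, 12)−(9, 4)]
   so C = (17, 20)

C = (17, 20)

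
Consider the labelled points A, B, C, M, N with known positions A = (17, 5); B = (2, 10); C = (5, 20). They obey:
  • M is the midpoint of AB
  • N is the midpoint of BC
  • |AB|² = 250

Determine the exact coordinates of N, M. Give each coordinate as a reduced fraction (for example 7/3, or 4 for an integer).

N = (7/2, 15)
M = (19/2, 15/2)

1. M_x = 19/2  [2·M = A+B = (17, 5)+(2, 10)]
2. M_y = 15/2  [2·M = A+B = (17, 5)+(2, 10)]
   so M = (19/2, 15/2)
3. N_x = 7/2  [2·N = B+C = (2, 10)+(5, 20)]
4. N_y = 15  [2·N = B+C = (2, 10)+(5, 20)]
   so N = (7/2, 15)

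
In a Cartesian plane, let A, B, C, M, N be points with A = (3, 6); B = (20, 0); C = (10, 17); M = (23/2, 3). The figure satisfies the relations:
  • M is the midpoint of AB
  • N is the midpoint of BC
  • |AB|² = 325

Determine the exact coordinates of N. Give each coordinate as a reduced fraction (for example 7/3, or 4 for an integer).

N = (15, 17/2)

1. N_x = 15  [2·N = B+C = (20, 0)+(10, 17)]
2. N_y = 17/2  [2·N = B+C = (20, 0)+(10, 17)]
   so N = (15, 17/2)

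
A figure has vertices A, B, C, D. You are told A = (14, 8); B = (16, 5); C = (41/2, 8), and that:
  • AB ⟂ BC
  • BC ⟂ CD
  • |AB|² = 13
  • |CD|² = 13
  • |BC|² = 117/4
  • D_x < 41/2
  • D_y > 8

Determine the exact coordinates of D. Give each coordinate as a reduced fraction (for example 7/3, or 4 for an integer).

D = (37/2, 11)

1. D_x = 37/2  [[BC ⟂ CD ⇒ 9/2x+3y-465/4=0] ∩ [|D−(41/2, 8)|²=13]]
2. D_y = 11  [[BC ⟂ CD ⇒ 9/2x+3y-465/4=0] ∩ [|D−(41/2, 8)|²=13]]
   so D = (37/2, 11)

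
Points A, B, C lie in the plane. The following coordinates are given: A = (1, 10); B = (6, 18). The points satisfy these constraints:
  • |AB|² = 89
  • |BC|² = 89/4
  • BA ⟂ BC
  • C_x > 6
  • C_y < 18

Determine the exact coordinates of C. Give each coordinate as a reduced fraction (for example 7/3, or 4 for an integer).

1. C_x = 10  [[BA ⟂ BC ⇒ -5x-8y+174=0] ∩ [|C−(6, 18)|²=89/4]]
2. C_y = 31/2  [[BA ⟂ BC ⇒ -5x-8y+174=0] ∩ [|C−(6, 18)|²=89/4]]
   so C = (10, 31/2)

C = (10, 31/2)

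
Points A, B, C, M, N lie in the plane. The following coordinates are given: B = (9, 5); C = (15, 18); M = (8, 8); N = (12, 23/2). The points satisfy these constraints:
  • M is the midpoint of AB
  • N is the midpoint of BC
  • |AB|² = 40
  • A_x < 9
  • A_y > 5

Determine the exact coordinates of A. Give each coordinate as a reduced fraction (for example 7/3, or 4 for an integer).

A = (7, 11)

1. A_x = 7  [A = 2·M−B = 2·(8, 8)−(9, 5)]
2. A_y = 11  [A = 2·M−B = 2·(8, 8)−(9, 5)]
   so A = (7, 11)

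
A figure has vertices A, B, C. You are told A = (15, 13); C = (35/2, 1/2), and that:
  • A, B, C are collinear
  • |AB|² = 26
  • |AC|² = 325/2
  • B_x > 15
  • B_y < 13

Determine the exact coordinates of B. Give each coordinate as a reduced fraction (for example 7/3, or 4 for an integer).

B = (16, 8)

1. B_x = 16  [[A, B, C are collinear ⇒ -25/2x-5/2y+220=0] ∩ [|B−(15, 13)|²=26]]
2. B_y = 8  [[A, B, C are collinear ⇒ -25/2x-5/2y+220=0] ∩ [|B−(15, 13)|²=26]]
   so B = (16, 8)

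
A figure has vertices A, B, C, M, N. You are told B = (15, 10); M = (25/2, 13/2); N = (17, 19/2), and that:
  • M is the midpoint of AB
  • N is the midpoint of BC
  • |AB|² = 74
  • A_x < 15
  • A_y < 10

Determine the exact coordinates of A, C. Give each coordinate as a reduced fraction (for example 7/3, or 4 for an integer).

A = (10, 3)
C = (19, 9)

1. A_x = 10  [A = 2·M−B = 2·(25/2, 13/2)−(15, 10)]
2. A_y = 3  [A = 2·M−B = 2·(25/2, 13/2)−(15, 10)]
   so A = (10, 3)
3. C_x = 19  [C = 2·N−B = 2·(17, 19/2)−(15, 10)]
4. C_y = 9  [C = 2·N−B = 2·(17, 19/2)−(15, 10)]
   so C = (19, 9)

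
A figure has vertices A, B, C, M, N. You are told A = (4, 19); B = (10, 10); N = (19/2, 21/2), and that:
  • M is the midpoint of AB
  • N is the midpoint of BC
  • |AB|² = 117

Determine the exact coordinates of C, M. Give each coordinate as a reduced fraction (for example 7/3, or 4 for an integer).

C = (9, 11)
M = (7, 29/2)

1. M_x = 7  [2·M = A+B = (4, 19)+(10, 10)]
2. M_y = 29/2  [2·M = A+B = (4, 19)+(10, 10)]
   so M = (7, 29/2)
3. C_x = 9  [C = 2·N−B = 2·(19/2, 21/2)−(10, 10)]
4. C_y = 11  [C = 2·N−B = 2·(19/2, 21/2)−(10, 10)]
   so C = (9, 11)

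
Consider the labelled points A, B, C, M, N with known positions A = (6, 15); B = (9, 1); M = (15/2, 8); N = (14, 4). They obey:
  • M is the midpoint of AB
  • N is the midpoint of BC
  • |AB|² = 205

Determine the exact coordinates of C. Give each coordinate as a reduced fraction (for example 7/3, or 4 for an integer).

C = (19, 7)

1. C_x = 19  [C = 2·N−B = 2·(14, 4)−(9, 1)]
2. C_y = 7  [C = 2·N−B = 2·(14, 4)−(9, 1)]
   so C = (19, 7)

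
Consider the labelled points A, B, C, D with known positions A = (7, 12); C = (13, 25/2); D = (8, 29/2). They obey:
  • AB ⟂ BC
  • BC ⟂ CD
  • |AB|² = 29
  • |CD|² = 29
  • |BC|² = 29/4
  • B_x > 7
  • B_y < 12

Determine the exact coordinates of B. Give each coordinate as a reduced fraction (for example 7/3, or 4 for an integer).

B = (12, 10)

1. B_x = 12  [[BC ⟂ CD ⇒ 5x-2y-40=0] ∩ [|B−(7, 12)|²=29]]
2. B_y = 10  [[BC ⟂ CD ⇒ 5x-2y-40=0] ∩ [|B−(7, 12)|²=29]]
   so B = (12, 10)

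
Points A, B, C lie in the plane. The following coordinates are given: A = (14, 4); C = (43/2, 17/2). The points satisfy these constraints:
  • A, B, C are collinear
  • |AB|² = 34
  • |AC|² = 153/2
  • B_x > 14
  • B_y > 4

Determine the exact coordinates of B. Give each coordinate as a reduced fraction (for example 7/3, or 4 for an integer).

B = (19, 7)

1. B_x = 19  [[A, B, C are collinear ⇒ 9/2x-15/2y-33=0] ∩ [|B−(14, 4)|²=34]]
2. B_y = 7  [[A, B, C are collinear ⇒ 9/2x-15/2y-33=0] ∩ [|B−(14, 4)|²=34]]
   so B = (19, 7)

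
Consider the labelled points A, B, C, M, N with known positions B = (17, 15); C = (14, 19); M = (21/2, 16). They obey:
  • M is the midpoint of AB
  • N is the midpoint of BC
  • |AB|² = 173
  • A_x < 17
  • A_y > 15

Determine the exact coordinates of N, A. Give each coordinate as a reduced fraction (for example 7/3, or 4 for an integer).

1. A_x = 4  [A = 2·M−B = 2·(21/2, 16)−(17, 15)]
2. A_y = 17  [A = 2·M−B = 2·(21/2, 16)−(17, 15)]
   so A = (4, 17)
3. N_x = 31/2  [2·N = B+C = (17, 15)+(14, 19)]
4. N_y = 17  [2·N = B+C = (17, 15)+(14, 19)]
   so N = (31/2, 17)

N = (31/2, 17)
A = (4, 17)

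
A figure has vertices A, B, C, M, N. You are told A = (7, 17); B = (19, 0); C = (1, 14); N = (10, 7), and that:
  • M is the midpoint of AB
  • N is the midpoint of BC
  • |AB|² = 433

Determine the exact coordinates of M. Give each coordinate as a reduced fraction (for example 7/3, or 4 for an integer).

M = (13, 17/2)

1. M_x = 13  [2·M = A+B = (7, 17)+(19, 0)]
2. M_y = 17/2  [2·M = A+B = (7, 17)+(19, 0)]
   so M = (13, 17/2)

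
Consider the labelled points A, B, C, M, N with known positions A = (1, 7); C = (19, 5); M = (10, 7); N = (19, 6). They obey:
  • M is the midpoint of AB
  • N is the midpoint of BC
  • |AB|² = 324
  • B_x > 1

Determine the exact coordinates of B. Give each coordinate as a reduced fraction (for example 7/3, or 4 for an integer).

B = (19, 7)

1. B_x = 19  [B = 2·M−A = 2·(10, 7)−(1, 7)]
2. B_y = 7  [B = 2·M−A = 2·(10, 7)−(1, 7)]
   so B = (19, 7)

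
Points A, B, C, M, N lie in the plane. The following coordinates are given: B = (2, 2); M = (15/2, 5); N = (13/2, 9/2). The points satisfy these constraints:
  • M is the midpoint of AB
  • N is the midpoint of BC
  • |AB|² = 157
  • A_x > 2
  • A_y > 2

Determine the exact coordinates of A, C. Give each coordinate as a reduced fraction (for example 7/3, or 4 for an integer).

1. A_x = 13  [A = 2·M−B = 2·(15/2, 5)−(2, 2)]
2. A_y = 8  [A = 2·M−B = 2·(15/2, 5)−(2, 2)]
   so A = (13, 8)
3. C_x = 11  [C = 2·N−B = 2·(13/2, 9/2)−(2, 2)]
4. C_y = 7  [C = 2·N−B = 2·(13/2, 9/2)−(2, 2)]
   so C = (11, 7)

A = (13, 8)
C = (11, 7)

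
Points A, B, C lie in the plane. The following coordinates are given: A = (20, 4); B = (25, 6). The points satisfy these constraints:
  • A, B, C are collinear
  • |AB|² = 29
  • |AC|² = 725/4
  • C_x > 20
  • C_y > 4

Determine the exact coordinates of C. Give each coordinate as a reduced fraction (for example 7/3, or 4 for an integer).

1. C_x = 65/2  [[A, B, C are collinear ⇒ -2x+5y+20=0] ∩ [|C−(20, 4)|²=725/4]]
2. C_y = 9  [[A, B, C are collinear ⇒ -2x+5y+20=0] ∩ [|C−(20, 4)|²=725/4]]
   so C = (65/2, 9)

C = (65/2, 9)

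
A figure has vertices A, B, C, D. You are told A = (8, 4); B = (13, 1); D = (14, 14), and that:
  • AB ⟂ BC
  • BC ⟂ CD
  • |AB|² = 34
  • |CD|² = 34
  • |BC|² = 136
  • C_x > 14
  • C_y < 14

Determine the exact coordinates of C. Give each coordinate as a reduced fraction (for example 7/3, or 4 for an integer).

C = (19, 11)

1. C_x = 19  [[AB ⟂ BC ⇒ 5x-3y-62=0] ∩ [|C−(14, 14)|²=34]]
2. C_y = 11  [[AB ⟂ BC ⇒ 5x-3y-62=0] ∩ [|C−(14, 14)|²=34]]
   so C = (19, 11)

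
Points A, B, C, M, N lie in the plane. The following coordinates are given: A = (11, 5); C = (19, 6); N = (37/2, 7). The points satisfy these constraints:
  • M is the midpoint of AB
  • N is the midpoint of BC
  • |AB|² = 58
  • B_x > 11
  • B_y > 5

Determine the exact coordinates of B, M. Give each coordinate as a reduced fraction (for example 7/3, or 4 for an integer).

1. B_x = 18  [B = 2·N−C = 2·(37/2, 7)−(19, 6)]
2. B_y = 8  [B = 2·N−C = 2·(37/2, 7)−(19, 6)]
   so B = (18, 8)
3. M_x = 29/2  [2·M = A+B = (11, 5)+(18, 8)]
4. M_y = 13/2  [2·M = A+B = (11, 5)+(18, 8)]
   so M = (29/2, 13/2)

B = (18, 8)
M = (29/2, 13/2)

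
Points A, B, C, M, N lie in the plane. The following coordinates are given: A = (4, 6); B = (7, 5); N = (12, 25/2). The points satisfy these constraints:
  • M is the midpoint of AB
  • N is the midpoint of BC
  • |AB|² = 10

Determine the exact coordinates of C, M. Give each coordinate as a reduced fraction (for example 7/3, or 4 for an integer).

C = (17, 20)
M = (11/2, 11/2)

1. M_x = 11/2  [2·M = A+B = (4, 6)+(7, 5)]
2. M_y = 11/2  [2·M = A+B = (4, 6)+(7, 5)]
   so M = (11/2, 11/2)
3. C_x = 17  [C = 2·N−B = 2·(12, 25/2)−(7, 5)]
4. C_y = 20  [C = 2·N−B = 2·(12, 25/2)−(7, 5)]
   so C = (17, 20)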